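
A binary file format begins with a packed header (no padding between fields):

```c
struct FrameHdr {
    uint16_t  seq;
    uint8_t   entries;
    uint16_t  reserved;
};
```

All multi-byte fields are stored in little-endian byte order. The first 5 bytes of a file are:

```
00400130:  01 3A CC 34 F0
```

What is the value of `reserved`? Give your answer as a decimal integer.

61492

`reserved` follows `seq` (2 B), `entries` (1 B), so it starts at offset 2 + 1 = 3 and occupies 2 bytes.
Bytes at offsets 3..4: 34 F0.
Little-endian stores the least-significant byte at the lowest address.
Reassemble most-significant byte first: F0 34 → 0xF034.
0xF034 = 61492.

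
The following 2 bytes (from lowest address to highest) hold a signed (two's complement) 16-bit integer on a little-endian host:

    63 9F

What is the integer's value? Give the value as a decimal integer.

Little-endian: lowest address holds the least-significant byte.
Reassemble most-significant byte first: 9F 63 → 0x9F63.
Top bit is set, so as a signed 16-bit value this is 0x9F63 − 2^16 = -24733.

-24733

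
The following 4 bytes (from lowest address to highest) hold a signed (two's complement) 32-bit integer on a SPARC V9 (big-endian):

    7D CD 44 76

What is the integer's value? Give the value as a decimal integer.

2110604406

In big-endian order the high byte comes first in memory.
The bytes are already most-significant first: 0x7DCD4476.
0x7DCD4476 = 2110604406.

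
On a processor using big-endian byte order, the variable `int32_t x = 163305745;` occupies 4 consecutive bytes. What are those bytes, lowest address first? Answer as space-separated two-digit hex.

09 BB D9 11

163305745 in hexadecimal, padded to 32 bits, is 0x09BBD911.
Split into bytes (most-significant first): 09 BB D9 11.
Big-endian: lowest address holds the most-significant byte.
So the memory order matches the most-significant-first order: 09 BB D9 11.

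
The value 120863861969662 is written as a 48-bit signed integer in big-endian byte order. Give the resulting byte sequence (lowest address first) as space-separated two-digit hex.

120863861969662 in hexadecimal, padded to 48 bits, is 0x6DECCF8F12FE.
Split into bytes (most-significant first): 6D EC CF 8F 12 FE.
In big-endian order the high byte comes first in memory.
So the memory order matches the most-significant-first order: 6D EC CF 8F 12 FE.

6D EC CF 8F 12 FE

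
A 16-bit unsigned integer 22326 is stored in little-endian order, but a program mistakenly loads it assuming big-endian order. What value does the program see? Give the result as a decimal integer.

22326 in 16-bit hexadecimal is 0x5736.
Stored little-endian, the bytes at ascending addresses are 36 57.
Read back as big-endian, the last byte is least significant, giving 0x3657.
0x3657 = 13911.

13911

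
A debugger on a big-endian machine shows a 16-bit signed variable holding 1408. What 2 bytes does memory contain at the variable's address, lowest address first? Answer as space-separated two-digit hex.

1408 in hexadecimal, padded to 16 bits, is 0x0580.
Split into bytes (most-significant first): 05 80.
In big-endian order the high byte comes first in memory.
So the memory order matches the most-significant-first order: 05 80.

05 80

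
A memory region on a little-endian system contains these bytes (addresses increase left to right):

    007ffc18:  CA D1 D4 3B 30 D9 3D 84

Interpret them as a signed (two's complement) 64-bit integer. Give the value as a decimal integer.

-8917732885938253366

In little-endian order the low byte comes first in memory.
Reassemble most-significant byte first: 84 3D D9 30 3B D4 D1 CA → 0x843DD9303BD4D1CA.
Top bit is set, so as a signed 64-bit value this is 0x843DD9303BD4D1CA − 2^64 = -8917732885938253366.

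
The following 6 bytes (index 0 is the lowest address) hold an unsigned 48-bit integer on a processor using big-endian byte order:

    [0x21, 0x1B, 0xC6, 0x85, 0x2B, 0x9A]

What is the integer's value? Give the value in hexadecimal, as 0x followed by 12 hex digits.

0x211BC6852B9A

In big-endian order the high byte comes first in memory.
The bytes are already most-significant first: 0x211BC6852B9A.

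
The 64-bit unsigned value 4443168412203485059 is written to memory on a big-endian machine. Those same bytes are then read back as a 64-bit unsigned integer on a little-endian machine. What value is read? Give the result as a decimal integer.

9441691366872492349

4443168412203485059 in 64-bit hexadecimal is 0x3DA94E2146A00783.
Stored big-endian, the bytes at ascending addresses are 3D A9 4E 21 46 A0 07 83.
Read back as little-endian, the first byte is least significant, giving 0x8307A046214EA93D.
0x8307A046214EA93D = 9441691366872492349.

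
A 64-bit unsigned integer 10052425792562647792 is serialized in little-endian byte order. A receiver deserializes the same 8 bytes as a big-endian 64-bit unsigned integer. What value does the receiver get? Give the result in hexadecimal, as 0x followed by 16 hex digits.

0xF0D2AB90FF63818B

10052425792562647792 in 64-bit hexadecimal is 0x8B8163FF90ABD2F0.
Stored little-endian, the bytes at ascending addresses are F0 D2 AB 90 FF 63 81 8B.
Read back as big-endian, the last byte is least significant, giving 0xF0D2AB90FF63818B.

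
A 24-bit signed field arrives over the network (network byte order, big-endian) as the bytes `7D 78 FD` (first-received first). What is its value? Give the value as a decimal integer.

Big-endian stores the most-significant byte at the lowest address.
The bytes are already most-significant first: 0x7D78FD.
0x7D78FD = 8222973.

8222973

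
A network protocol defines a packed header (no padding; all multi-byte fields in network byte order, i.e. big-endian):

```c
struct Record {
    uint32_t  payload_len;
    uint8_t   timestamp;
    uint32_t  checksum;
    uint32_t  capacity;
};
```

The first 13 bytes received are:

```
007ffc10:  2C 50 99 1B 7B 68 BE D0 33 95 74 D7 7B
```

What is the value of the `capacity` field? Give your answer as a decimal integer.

`capacity` follows `payload_len` (4 B), `timestamp` (1 B), `checksum` (4 B), so it starts at offset 4 + 1 + 4 = 9 and occupies 4 bytes.
Bytes at offsets 9..12: 95 74 D7 7B.
Big-endian: lowest address holds the most-significant byte.
The bytes are already most-significant first: 0x9574D77B.
0x9574D77B = 2507462523.

2507462523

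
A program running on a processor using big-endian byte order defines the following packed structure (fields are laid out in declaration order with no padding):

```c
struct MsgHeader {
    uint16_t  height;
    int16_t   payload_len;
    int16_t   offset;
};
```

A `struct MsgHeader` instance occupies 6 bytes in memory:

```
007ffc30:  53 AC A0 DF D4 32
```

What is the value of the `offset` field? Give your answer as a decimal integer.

`offset` follows `height` (2 B), `payload_len` (2 B), so it starts at offset 2 + 2 = 4 and occupies 2 bytes.
Bytes at offsets 4..5: D4 32.
In big-endian order the high byte comes first in memory.
The bytes are already most-significant first: 0xD432.
Top bit is set, so as a signed 16-bit value this is 0xD432 − 2^16 = -11214.

-11214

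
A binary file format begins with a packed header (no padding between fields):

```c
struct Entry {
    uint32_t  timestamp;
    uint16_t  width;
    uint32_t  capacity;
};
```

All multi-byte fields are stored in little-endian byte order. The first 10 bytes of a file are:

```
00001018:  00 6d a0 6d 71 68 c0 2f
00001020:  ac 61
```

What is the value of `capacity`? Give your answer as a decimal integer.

`capacity` follows `timestamp` (4 B), `width` (2 B), so it starts at offset 4 + 2 = 6 and occupies 4 bytes.
Bytes at offsets 6..9: C0 2F AC 61.
Little-endian stores the least-significant byte at the lowest address.
Reassemble most-significant byte first: 61 AC 2F C0 → 0x61AC2FC0.
0x61AC2FC0 = 1638674368.

1638674368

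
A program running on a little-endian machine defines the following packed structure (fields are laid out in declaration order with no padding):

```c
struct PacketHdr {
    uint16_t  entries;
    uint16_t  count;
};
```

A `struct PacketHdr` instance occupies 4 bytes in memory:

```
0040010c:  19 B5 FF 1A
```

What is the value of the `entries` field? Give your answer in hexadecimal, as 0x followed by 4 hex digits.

`entries` is the first field, at byte offset 0, occupying 2 bytes.
Bytes at offsets 0..1: 19 B5.
Little-endian: lowest address holds the least-significant byte.
Reassemble most-significant byte first: B5 19 → 0xB519.

0xB519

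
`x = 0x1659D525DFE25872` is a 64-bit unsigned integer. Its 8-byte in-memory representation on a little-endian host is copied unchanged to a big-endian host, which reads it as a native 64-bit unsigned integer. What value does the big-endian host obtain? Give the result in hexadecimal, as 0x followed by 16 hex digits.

0x7258E2DF25D55916

Stored little-endian, the bytes at ascending addresses are 72 58 E2 DF 25 D5 59 16.
Read back as big-endian, the last byte is least significant, giving 0x7258E2DF25D55916.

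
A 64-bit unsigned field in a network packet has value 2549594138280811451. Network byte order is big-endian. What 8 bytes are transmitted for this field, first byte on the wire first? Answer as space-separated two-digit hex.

2549594138280811451 in hexadecimal, padded to 64 bits, is 0x2361FA5C45A55BBB.
Split into bytes (most-significant first): 23 61 FA 5C 45 A5 5B BB.
Big-endian stores the most-significant byte at the lowest address.
So the memory order matches the most-significant-first order: 23 61 FA 5C 45 A5 5B BB.

23 61 FA 5C 45 A5 5B BB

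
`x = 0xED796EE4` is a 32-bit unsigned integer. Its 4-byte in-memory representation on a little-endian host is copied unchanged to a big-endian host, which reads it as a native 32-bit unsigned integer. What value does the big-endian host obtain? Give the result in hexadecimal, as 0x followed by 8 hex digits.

0xE46E79ED

Stored little-endian, the bytes at ascending addresses are E4 6E 79 ED.
Read back as big-endian, the last byte is least significant, giving 0xE46E79ED.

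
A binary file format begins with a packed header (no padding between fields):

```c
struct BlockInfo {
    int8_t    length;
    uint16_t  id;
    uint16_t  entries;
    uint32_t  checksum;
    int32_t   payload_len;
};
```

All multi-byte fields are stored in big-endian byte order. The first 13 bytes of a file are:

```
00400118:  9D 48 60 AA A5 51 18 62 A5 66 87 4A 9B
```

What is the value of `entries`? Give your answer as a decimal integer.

`entries` follows `length` (1 B), `id` (2 B), so it starts at offset 1 + 2 = 3 and occupies 2 bytes.
Bytes at offsets 3..4: AA A5.
In big-endian order the high byte comes first in memory.
The bytes are already most-significant first: 0xAAA5.
0xAAA5 = 43685.

43685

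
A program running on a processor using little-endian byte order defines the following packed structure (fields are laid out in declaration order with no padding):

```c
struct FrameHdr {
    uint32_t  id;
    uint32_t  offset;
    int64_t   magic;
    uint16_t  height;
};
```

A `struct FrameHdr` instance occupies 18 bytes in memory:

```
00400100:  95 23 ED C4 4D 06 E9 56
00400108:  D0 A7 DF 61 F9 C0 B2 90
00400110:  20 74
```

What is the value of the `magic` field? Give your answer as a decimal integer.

`magic` follows `id` (4 B), `offset` (4 B), so it starts at offset 4 + 4 = 8 and occupies 8 bytes.
Bytes at offsets 8..15: D0 A7 DF 61 F9 C0 B2 90.
In little-endian order the low byte comes first in memory.
Reassemble most-significant byte first: 90 B2 C0 F9 61 DF A7 D0 → 0x90B2C0F961DFA7D0.
Top bit is set, so as a signed 64-bit value this is 0x90B2C0F961DFA7D0 − 2^64 = -8020135809071994928.

-8020135809071994928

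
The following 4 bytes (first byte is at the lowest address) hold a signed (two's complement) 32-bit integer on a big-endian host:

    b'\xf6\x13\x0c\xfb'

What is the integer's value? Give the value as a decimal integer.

-166523653

Big-endian stores the most-significant byte at the lowest address.
The bytes are already most-significant first: 0xF6130CFB.
Top bit is set, so as a signed 32-bit value this is 0xF6130CFB − 2^32 = -166523653.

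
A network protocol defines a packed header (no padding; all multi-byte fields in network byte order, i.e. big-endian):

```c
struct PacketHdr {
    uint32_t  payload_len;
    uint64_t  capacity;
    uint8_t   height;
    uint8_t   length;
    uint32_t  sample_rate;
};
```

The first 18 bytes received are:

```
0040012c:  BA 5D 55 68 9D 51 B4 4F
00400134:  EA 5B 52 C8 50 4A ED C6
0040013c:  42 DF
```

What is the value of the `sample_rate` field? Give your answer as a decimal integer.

3989193439

`sample_rate` follows `payload_len` (4 B), `capacity` (8 B), `height` (1 B), `length` (1 B), so it starts at offset 4 + 8 + 1 + 1 = 14 and occupies 4 bytes.
Bytes at offsets 14..17: ED C6 42 DF.
In big-endian order the high byte comes first in memory.
The bytes are already most-significant first: 0xEDC642DF.
0xEDC642DF = 3989193439.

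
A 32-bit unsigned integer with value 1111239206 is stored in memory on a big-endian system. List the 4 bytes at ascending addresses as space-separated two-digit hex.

1111239206 in hexadecimal, padded to 32 bits, is 0x423C2A26.
Split into bytes (most-significant first): 42 3C 2A 26.
Big-endian stores the most-significant byte at the lowest address.
So the memory order matches the most-significant-first order: 42 3C 2A 26.

42 3C 2A 26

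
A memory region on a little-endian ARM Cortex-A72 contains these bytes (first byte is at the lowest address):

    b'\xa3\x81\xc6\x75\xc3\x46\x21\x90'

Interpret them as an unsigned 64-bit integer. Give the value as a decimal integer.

10385660021001585059

Little-endian stores the least-significant byte at the lowest address.
Reassemble most-significant byte first: 90 21 46 C3 75 C6 81 A3 → 0x902146C375C681A3.
0x902146C375C681A3 = 10385660021001585059.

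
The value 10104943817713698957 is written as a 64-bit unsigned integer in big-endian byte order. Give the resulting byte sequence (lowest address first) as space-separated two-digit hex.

8C 3B F8 DD 2A 1A C8 8D

10104943817713698957 in hexadecimal, padded to 64 bits, is 0x8C3BF8DD2A1AC88D.
Split into bytes (most-significant first): 8C 3B F8 DD 2A 1A C8 8D.
Big-endian stores the most-significant byte at the lowest address.
So the memory order matches the most-significant-first order: 8C 3B F8 DD 2A 1A C8 8D.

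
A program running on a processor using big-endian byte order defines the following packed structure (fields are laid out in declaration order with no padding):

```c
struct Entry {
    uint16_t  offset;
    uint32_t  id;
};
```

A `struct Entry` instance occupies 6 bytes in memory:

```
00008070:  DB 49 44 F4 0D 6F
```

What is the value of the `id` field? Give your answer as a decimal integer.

1156844911

`id` follows `offset` (2 bytes), so it starts at byte offset 2 and occupies 4 bytes.
Bytes at offsets 2..5: 44 F4 0D 6F.
Big-endian stores the most-significant byte at the lowest address.
The bytes are already most-significant first: 0x44F40D6F.
0x44F40D6F = 1156844911.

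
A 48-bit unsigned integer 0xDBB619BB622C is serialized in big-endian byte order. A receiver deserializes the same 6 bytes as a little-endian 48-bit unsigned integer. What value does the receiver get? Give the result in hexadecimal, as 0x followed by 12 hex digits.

0x2C62BB19B6DB

Stored big-endian, the bytes at ascending addresses are DB B6 19 BB 62 2C.
Read back as little-endian, the first byte is least significant, giving 0x2C62BB19B6DB.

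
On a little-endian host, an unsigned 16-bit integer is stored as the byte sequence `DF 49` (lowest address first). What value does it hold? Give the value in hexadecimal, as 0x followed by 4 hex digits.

0x49DF

Little-endian: lowest address holds the least-significant byte.
Reassemble most-significant byte first: 49 DF → 0x49DF.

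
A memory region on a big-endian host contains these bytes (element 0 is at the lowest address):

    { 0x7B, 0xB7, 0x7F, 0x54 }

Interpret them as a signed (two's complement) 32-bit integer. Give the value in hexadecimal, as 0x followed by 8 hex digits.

Big-endian: lowest address holds the most-significant byte.
The bytes are already most-significant first: 0x7BB77F54.

0x7BB77F54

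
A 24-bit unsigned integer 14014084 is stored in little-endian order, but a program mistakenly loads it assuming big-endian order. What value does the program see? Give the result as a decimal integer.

14014084 in 24-bit hexadecimal is 0xD5D684.
Stored little-endian, the bytes at ascending addresses are 84 D6 D5.
Read back as big-endian, the last byte is least significant, giving 0x84D6D5.
0x84D6D5 = 8705749.

8705749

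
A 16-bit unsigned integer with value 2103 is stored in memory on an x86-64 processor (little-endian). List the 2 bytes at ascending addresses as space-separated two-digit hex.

37 08

2103 in hexadecimal, padded to 16 bits, is 0x0837.
Split into bytes (most-significant first): 08 37.
Little-endian: lowest address holds the least-significant byte.
So at ascending addresses the bytes are 37 08.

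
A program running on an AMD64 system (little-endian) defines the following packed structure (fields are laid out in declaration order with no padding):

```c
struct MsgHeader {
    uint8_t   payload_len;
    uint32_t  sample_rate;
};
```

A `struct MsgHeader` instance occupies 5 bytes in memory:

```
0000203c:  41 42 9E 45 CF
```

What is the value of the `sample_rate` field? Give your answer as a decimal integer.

3477446210

`sample_rate` follows `payload_len` (1 byte), so it starts at byte offset 1 and occupies 4 bytes.
Bytes at offsets 1..4: 42 9E 45 CF.
Little-endian: lowest address holds the least-significant byte.
Reassemble most-significant byte first: CF 45 9E 42 → 0xCF459E42.
0xCF459E42 = 3477446210.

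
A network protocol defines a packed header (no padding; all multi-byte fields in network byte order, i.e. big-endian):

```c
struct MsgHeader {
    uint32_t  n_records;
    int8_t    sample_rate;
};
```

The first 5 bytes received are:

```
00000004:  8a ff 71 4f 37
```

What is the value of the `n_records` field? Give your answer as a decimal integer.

`n_records` is the first field, at byte offset 0, occupying 4 bytes.
Bytes at offsets 0..3: 8A FF 71 4F.
Big-endian: lowest address holds the most-significant byte.
The bytes are already most-significant first: 0x8AFF714F.
0x8AFF714F = 2331996495.

2331996495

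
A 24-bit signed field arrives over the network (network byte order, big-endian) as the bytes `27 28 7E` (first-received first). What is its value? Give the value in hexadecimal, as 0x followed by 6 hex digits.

Big-endian: lowest address holds the most-significant byte.
The bytes are already most-significant first: 0x27287E.

0x27287E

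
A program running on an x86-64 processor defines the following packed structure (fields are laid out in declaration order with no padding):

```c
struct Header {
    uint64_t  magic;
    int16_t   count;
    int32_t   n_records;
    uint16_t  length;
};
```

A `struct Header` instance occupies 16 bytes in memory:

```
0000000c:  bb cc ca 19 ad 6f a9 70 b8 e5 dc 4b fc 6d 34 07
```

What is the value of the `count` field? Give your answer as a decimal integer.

-6728

`count` follows `magic` (8 bytes), so it starts at byte offset 8 and occupies 2 bytes.
Bytes at offsets 8..9: B8 E5.
Little-endian: lowest address holds the least-significant byte.
Reassemble most-significant byte first: E5 B8 → 0xE5B8.
Top bit is set, so as a signed 16-bit value this is 0xE5B8 − 2^16 = -6728.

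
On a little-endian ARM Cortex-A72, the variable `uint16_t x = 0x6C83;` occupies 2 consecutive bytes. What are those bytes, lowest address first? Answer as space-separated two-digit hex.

83 6C

Split into bytes (most-significant first): 6C 83.
In little-endian order the low byte comes first in memory.
So at ascending addresses the bytes are 83 6C.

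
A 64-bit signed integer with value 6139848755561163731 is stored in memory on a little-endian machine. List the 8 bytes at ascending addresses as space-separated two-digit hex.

6139848755561163731 in hexadecimal, padded to 64 bits, is 0x55351FE9B1D8EBD3.
Split into bytes (most-significant first): 55 35 1F E9 B1 D8 EB D3.
Little-endian stores the least-significant byte at the lowest address.
So at ascending addresses the bytes are D3 EB D8 B1 E9 1F 35 55.

D3 EB D8 B1 E9 1F 35 55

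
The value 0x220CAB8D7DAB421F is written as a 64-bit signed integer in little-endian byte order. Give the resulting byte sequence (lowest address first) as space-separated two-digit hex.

1F 42 AB 7D 8D AB 0C 22

Split into bytes (most-significant first): 22 0C AB 8D 7D AB 42 1F.
Little-endian: lowest address holds the least-significant byte.
So at ascending addresses the bytes are 1F 42 AB 7D 8D AB 0C 22.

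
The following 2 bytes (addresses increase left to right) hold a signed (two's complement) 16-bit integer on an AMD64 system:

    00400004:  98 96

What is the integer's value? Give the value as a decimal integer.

-26984

Little-endian stores the least-significant byte at the lowest address.
Reassemble most-significant byte first: 96 98 → 0x9698.
Top bit is set, so as a signed 16-bit value this is 0x9698 − 2^16 = -26984.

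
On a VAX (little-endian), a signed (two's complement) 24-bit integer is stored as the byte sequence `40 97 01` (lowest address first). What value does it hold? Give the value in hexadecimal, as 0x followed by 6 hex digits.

0x019740

Little-endian: lowest address holds the least-significant byte.
Reassemble most-significant byte first: 01 97 40 → 0x019740.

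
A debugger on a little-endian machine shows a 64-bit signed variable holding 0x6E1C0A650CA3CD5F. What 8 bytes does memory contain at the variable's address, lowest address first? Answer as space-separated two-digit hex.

Split into bytes (most-significant first): 6E 1C 0A 65 0C A3 CD 5F.
Little-endian stores the least-significant byte at the lowest address.
So at ascending addresses the bytes are 5F CD A3 0C 65 0A 1C 6E.

5F CD A3 0C 65 0A 1C 6E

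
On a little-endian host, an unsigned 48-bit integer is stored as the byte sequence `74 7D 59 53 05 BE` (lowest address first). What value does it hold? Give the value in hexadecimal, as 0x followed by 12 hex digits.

Little-endian stores the least-significant byte at the lowest address.
Reassemble most-significant byte first: BE 05 53 59 7D 74 → 0xBE0553597D74.

0xBE0553597D74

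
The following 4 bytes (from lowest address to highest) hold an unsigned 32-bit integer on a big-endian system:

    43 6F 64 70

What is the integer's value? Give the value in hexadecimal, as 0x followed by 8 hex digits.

Big-endian stores the most-significant byte at the lowest address.
The bytes are already most-significant first: 0x436F6470.

0x436F6470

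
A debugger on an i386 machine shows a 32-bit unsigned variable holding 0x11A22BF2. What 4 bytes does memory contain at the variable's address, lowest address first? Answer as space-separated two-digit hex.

Split into bytes (most-significant first): 11 A2 2B F2.
Little-endian: lowest address holds the least-significant byte.
So at ascending addresses the bytes are F2 2B A2 11.

F2 2B A2 11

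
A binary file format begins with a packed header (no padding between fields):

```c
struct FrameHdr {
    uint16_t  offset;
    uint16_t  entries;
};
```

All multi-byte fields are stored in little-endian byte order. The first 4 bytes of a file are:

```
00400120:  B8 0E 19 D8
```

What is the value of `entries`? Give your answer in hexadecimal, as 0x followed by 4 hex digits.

`entries` follows `offset` (2 bytes), so it starts at byte offset 2 and occupies 2 bytes.
Bytes at offsets 2..3: 19 D8.
Little-endian stores the least-significant byte at the lowest address.
Reassemble most-significant byte first: D8 19 → 0xD819.

0xD819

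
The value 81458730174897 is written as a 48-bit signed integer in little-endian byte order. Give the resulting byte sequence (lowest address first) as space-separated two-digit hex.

81458730174897 in hexadecimal, padded to 48 bits, is 0x4A1616AD09B1.
Split into bytes (most-significant first): 4A 16 16 AD 09 B1.
Little-endian: lowest address holds the least-significant byte.
So at ascending addresses the bytes are B1 09 AD 16 16 4A.

B1 09 AD 16 16 4A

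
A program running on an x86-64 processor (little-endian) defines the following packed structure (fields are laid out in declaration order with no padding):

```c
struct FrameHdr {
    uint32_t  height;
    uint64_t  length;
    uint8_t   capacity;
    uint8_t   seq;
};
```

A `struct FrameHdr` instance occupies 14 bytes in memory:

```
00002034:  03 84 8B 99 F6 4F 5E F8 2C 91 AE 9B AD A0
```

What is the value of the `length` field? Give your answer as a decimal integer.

11218063344158003190

`length` follows `height` (4 bytes), so it starts at byte offset 4 and occupies 8 bytes.
Bytes at offsets 4..11: F6 4F 5E F8 2C 91 AE 9B.
Little-endian: lowest address holds the least-significant byte.
Reassemble most-significant byte first: 9B AE 91 2C F8 5E 4F F6 → 0x9BAE912CF85E4FF6.
0x9BAE912CF85E4FF6 = 11218063344158003190.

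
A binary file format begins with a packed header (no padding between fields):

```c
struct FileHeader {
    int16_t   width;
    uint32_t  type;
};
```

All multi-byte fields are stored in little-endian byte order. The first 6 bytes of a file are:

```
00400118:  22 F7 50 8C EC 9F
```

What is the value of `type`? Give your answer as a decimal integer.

2683079760

`type` follows `width` (2 bytes), so it starts at byte offset 2 and occupies 4 bytes.
Bytes at offsets 2..5: 50 8C EC 9F.
Little-endian: lowest address holds the least-significant byte.
Reassemble most-significant byte first: 9F EC 8C 50 → 0x9FEC8C50.
0x9FEC8C50 = 2683079760.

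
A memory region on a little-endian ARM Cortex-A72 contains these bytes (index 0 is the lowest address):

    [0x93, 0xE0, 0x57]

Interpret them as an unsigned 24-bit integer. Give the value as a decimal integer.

5759123

Little-endian stores the least-significant byte at the lowest address.
Reassemble most-significant byte first: 57 E0 93 → 0x57E093.
0x57E093 = 5759123.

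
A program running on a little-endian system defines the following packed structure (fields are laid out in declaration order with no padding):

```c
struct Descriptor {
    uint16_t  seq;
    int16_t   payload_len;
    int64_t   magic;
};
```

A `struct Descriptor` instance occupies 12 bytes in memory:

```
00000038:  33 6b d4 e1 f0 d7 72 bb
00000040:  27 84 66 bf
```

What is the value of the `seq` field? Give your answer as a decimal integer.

27443

`seq` is the first field, at byte offset 0, occupying 2 bytes.
Bytes at offsets 0..1: 33 6B.
Little-endian: lowest address holds the least-significant byte.
Reassemble most-significant byte first: 6B 33 → 0x6B33.
0x6B33 = 27443.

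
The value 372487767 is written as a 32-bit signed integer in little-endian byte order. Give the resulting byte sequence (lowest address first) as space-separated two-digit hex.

372487767 in hexadecimal, padded to 32 bits, is 0x1633B657.
Split into bytes (most-significant first): 16 33 B6 57.
In little-endian order the low byte comes first in memory.
So at ascending addresses the bytes are 57 B6 33 16.

57 B6 33 16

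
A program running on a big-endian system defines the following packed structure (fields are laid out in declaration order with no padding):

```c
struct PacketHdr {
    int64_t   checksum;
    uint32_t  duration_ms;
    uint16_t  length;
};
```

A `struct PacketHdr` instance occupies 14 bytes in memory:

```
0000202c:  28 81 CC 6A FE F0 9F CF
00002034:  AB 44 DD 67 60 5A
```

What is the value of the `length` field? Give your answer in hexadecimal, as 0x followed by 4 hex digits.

`length` follows `checksum` (8 B), `duration_ms` (4 B), so it starts at offset 8 + 4 = 12 and occupies 2 bytes.
Bytes at offsets 12..13: 60 5A.
In big-endian order the high byte comes first in memory.
The bytes are already most-significant first: 0x605A.

0x605A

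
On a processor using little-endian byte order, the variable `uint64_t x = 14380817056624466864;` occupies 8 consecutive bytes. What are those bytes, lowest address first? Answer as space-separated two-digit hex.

14380817056624466864 in hexadecimal, padded to 64 bits, is 0xC792ECEB8FFADBB0.
Split into bytes (most-significant first): C7 92 EC EB 8F FA DB B0.
In little-endian order the low byte comes first in memory.
So at ascending addresses the bytes are B0 DB FA 8F EB EC 92 C7.

B0 DB FA 8F EB EC 92 C7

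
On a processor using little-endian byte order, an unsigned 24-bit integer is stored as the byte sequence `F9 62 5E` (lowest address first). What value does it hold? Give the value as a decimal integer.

Little-endian: lowest address holds the least-significant byte.
Reassemble most-significant byte first: 5E 62 F9 → 0x5E62F9.
0x5E62F9 = 6185721.

6185721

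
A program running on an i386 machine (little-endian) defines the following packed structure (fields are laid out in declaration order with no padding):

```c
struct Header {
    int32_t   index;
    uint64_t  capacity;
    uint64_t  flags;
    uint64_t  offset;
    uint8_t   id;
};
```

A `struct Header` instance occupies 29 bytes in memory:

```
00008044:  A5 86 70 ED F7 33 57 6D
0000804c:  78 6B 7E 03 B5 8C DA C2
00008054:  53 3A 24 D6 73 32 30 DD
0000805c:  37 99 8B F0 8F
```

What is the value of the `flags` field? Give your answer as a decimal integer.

15430522354703961269

`flags` follows `index` (4 B), `capacity` (8 B), so it starts at offset 4 + 8 = 12 and occupies 8 bytes.
Bytes at offsets 12..19: B5 8C DA C2 53 3A 24 D6.
Little-endian: lowest address holds the least-significant byte.
Reassemble most-significant byte first: D6 24 3A 53 C2 DA 8C B5 → 0xD6243A53C2DA8CB5.
0xD6243A53C2DA8CB5 = 15430522354703961269.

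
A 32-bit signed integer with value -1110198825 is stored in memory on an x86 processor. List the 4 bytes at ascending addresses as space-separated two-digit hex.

D7 B5 D3 BD

Two's complement of -1110198825 in 32 bits: 1110198825 = 0x422C4A29; invert → 0xBDD3B5D6; add 1 → 0xBDD3B5D7.
Split into bytes (most-significant first): BD D3 B5 D7.
In little-endian order the low byte comes first in memory.
So at ascending addresses the bytes are D7 B5 D3 BD.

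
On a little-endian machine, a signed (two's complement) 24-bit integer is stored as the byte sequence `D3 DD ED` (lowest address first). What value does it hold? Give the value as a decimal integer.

-1188397

In little-endian order the low byte comes first in memory.
Reassemble most-significant byte first: ED DD D3 → 0xEDDDD3.
Top bit is set, so as a signed 24-bit value this is 0xEDDDD3 − 2^24 = -1188397.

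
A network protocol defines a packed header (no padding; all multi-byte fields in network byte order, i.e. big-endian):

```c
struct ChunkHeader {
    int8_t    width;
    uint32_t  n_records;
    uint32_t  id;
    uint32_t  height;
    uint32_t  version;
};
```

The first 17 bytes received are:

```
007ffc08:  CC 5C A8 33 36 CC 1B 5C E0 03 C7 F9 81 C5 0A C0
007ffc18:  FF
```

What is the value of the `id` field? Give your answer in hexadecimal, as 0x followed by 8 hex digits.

`id` follows `width` (1 B), `n_records` (4 B), so it starts at offset 1 + 4 = 5 and occupies 4 bytes.
Bytes at offsets 5..8: CC 1B 5C E0.
In big-endian order the high byte comes first in memory.
The bytes are already most-significant first: 0xCC1B5CE0.

0xCC1B5CE0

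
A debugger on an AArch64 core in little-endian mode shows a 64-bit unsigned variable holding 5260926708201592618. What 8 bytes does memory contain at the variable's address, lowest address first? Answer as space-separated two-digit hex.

2A 97 B8 AF F7 90 02 49

5260926708201592618 in hexadecimal, padded to 64 bits, is 0x490290F7AFB8972A.
Split into bytes (most-significant first): 49 02 90 F7 AF B8 97 2A.
Little-endian stores the least-significant byte at the lowest address.
So at ascending addresses the bytes are 2A 97 B8 AF F7 90 02 49.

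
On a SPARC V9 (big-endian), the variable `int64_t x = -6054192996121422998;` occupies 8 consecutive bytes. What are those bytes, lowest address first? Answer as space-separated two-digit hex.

Two's complement of -6054192996121422998 in 64 bits: 6054192996121422998 = 0x5404D0741779AC96; invert → 0xABFB2F8BE8865369; add 1 → 0xABFB2F8BE886536A.
Split into bytes (most-significant first): AB FB 2F 8B E8 86 53 6A.
In big-endian order the high byte comes first in memory.
So the memory order matches the most-significant-first order: AB FB 2F 8B E8 86 53 6A.

AB FB 2F 8B E8 86 53 6A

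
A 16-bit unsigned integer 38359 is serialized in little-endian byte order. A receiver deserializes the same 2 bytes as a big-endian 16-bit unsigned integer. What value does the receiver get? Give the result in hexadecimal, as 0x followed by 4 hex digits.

38359 in 16-bit hexadecimal is 0x95D7.
Stored little-endian, the bytes at ascending addresses are D7 95.
Read back as big-endian, the last byte is least significant, giving 0xD795.

0xD795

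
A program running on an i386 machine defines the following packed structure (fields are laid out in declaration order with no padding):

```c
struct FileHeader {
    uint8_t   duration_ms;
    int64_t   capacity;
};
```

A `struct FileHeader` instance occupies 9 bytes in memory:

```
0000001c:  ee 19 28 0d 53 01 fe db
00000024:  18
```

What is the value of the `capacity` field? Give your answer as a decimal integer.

1791304558451697689

`capacity` follows `duration_ms` (1 byte), so it starts at byte offset 1 and occupies 8 bytes.
Bytes at offsets 1..8: 19 28 0D 53 01 FE DB 18.
In little-endian order the low byte comes first in memory.
Reassemble most-significant byte first: 18 DB FE 01 53 0D 28 19 → 0x18DBFE01530D2819.
0x18DBFE01530D2819 = 1791304558451697689.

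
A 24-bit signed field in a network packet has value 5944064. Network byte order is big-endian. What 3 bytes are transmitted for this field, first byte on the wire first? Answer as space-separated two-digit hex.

5944064 in hexadecimal, padded to 24 bits, is 0x5AB300.
Split into bytes (most-significant first): 5A B3 00.
Big-endian stores the most-significant byte at the lowest address.
So the memory order matches the most-significant-first order: 5A B3 00.

5A B3 00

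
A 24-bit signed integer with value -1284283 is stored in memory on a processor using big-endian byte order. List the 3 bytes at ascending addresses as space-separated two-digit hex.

Two's complement of -1284283 in 24 bits: 1284283 = 0x1398BB; invert → 0xEC6744; add 1 → 0xEC6745.
Split into bytes (most-significant first): EC 67 45.
Big-endian stores the most-significant byte at the lowest address.
So the memory order matches the most-significant-first order: EC 67 45.

EC 67 45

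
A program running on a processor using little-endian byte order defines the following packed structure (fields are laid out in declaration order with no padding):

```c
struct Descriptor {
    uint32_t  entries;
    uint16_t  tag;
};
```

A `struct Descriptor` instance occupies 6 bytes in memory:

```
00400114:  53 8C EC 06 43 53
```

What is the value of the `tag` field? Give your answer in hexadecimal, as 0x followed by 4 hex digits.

0x5343

`tag` follows `entries` (4 bytes), so it starts at byte offset 4 and occupies 2 bytes.
Bytes at offsets 4..5: 43 53.
In little-endian order the low byte comes first in memory.
Reassemble most-significant byte first: 53 43 → 0x5343.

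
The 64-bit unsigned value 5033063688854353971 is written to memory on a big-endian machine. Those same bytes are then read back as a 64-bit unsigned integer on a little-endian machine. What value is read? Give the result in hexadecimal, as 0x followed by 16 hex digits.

5033063688854353971 in 64-bit hexadecimal is 0x45D908C23A14B833.
Stored big-endian, the bytes at ascending addresses are 45 D9 08 C2 3A 14 B8 33.
Read back as little-endian, the first byte is least significant, giving 0x33B8143AC208D945.

0x33B8143AC208D945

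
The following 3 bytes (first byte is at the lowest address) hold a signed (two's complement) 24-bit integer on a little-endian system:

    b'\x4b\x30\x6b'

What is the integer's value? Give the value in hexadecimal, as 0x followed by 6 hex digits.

0x6B304B

In little-endian order the low byte comes first in memory.
Reassemble most-significant byte first: 6B 30 4B → 0x6B304B.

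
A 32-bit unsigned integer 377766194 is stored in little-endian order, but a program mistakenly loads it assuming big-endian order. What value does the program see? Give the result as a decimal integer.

377766194 in 32-bit hexadecimal is 0x16844132.
Stored little-endian, the bytes at ascending addresses are 32 41 84 16.
Read back as big-endian, the last byte is least significant, giving 0x32418416.
0x32418416 = 843154454.

843154454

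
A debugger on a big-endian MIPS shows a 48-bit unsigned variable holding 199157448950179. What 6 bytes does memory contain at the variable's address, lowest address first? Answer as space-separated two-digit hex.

B5 21 F4 FF C1 A3

199157448950179 in hexadecimal, padded to 48 bits, is 0xB521F4FFC1A3.
Split into bytes (most-significant first): B5 21 F4 FF C1 A3.
Big-endian: lowest address holds the most-significant byte.
So the memory order matches the most-significant-first order: B5 21 F4 FF C1 A3.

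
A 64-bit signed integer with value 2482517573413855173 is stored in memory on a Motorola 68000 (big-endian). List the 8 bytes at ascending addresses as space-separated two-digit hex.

2482517573413855173 in hexadecimal, padded to 64 bits, is 0x2273AC947FFF5FC5.
Split into bytes (most-significant first): 22 73 AC 94 7F FF 5F C5.
In big-endian order the high byte comes first in memory.
So the memory order matches the most-significant-first order: 22 73 AC 94 7F FF 5F C5.

22 73 AC 94 7F FF 5F C5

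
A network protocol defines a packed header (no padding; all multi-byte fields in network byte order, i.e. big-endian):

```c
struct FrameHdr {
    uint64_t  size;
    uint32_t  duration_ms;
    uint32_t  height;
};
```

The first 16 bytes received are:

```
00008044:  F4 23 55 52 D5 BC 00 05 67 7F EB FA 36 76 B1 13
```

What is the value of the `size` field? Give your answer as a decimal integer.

17591998383700836357

`size` is the first field, at byte offset 0, occupying 8 bytes.
Bytes at offsets 0..7: F4 23 55 52 D5 BC 00 05.
Big-endian stores the most-significant byte at the lowest address.
The bytes are already most-significant first: 0xF4235552D5BC0005.
0xF4235552D5BC0005 = 17591998383700836357.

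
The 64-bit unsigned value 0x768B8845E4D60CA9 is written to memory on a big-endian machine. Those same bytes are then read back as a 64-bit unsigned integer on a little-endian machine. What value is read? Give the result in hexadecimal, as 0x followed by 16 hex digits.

Stored big-endian, the bytes at ascending addresses are 76 8B 88 45 E4 D6 0C A9.
Read back as little-endian, the first byte is least significant, giving 0xA90CD6E445888B76.

0xA90CD6E445888B76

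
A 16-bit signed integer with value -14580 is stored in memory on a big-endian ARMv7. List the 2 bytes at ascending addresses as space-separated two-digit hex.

Two's complement of -14580 in 16 bits: 14580 = 0x38F4; invert → 0xC70B; add 1 → 0xC70C.
Split into bytes (most-significant first): C7 0C.
Big-endian: lowest address holds the most-significant byte.
So the memory order matches the most-significant-first order: C7 0C.

C7 0C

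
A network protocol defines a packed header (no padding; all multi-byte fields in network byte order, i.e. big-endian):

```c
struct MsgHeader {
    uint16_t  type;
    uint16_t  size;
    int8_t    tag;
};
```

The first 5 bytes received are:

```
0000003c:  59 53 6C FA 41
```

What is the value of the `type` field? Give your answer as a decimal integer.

22867

`type` is the first field, at byte offset 0, occupying 2 bytes.
Bytes at offsets 0..1: 59 53.
Big-endian: lowest address holds the most-significant byte.
The bytes are already most-significant first: 0x5953.
0x5953 = 22867.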